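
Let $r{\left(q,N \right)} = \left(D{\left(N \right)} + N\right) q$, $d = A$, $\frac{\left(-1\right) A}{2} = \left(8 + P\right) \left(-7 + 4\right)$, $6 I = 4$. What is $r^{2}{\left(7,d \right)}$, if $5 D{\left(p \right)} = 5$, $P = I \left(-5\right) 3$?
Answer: $5929$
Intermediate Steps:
$I = \frac{2}{3}$ ($I = \frac{1}{6} \cdot 4 = \frac{2}{3} \approx 0.66667$)
$P = -10$ ($P = \frac{2}{3} \left(-5\right) 3 = \left(- \frac{10}{3}\right) 3 = -10$)
$D{\left(p \right)} = 1$ ($D{\left(p \right)} = \frac{1}{5} \cdot 5 = 1$)
$A = -12$ ($A = - 2 \left(8 - 10\right) \left(-7 + 4\right) = - 2 \left(\left(-2\right) \left(-3\right)\right) = \left(-2\right) 6 = -12$)
$d = -12$
$r{\left(q,N \right)} = q \left(1 + N\right)$ ($r{\left(q,N \right)} = \left(1 + N\right) q = q \left(1 + N\right)$)
$r^{2}{\left(7,d \right)} = \left(7 \left(1 - 12\right)\right)^{2} = \left(7 \left(-11\right)\right)^{2} = \left(-77\right)^{2} = 5929$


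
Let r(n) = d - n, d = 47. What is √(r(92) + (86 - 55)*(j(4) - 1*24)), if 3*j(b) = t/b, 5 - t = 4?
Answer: I*√28311/6 ≈ 28.043*I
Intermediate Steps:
t = 1 (t = 5 - 1*4 = 5 - 4 = 1)
j(b) = 1/(3*b) (j(b) = (1/b)/3 = 1/(3*b))
r(n) = 47 - n
√(r(92) + (86 - 55)*(j(4) - 1*24)) = √((47 - 1*92) + (86 - 55)*((⅓)/4 - 1*24)) = √((47 - 92) + 31*((⅓)*(¼) - 24)) = √(-45 + 31*(1/12 - 24)) = √(-45 + 31*(-287/12)) = √(-45 - 8897/12) = √(-9437/12) = I*√28311/6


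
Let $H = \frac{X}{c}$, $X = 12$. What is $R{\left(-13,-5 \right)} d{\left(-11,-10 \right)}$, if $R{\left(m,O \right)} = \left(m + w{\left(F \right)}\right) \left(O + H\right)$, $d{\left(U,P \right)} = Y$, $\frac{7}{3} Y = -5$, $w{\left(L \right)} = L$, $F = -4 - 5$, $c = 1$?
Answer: $330$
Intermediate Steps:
$F = -9$ ($F = -4 - 5 = -9$)
$H = 12$ ($H = \frac{12}{1} = 12 \cdot 1 = 12$)
$Y = - \frac{15}{7}$ ($Y = \frac{3}{7} \left(-5\right) = - \frac{15}{7} \approx -2.1429$)
$d{\left(U,P \right)} = - \frac{15}{7}$
$R{\left(m,O \right)} = \left(-9 + m\right) \left(12 + O\right)$ ($R{\left(m,O \right)} = \left(m - 9\right) \left(O + 12\right) = \left(-9 + m\right) \left(12 + O\right)$)
$R{\left(-13,-5 \right)} d{\left(-11,-10 \right)} = \left(-108 - -45 + 12 \left(-13\right) - -65\right) \left(- \frac{15}{7}\right) = \left(-108 + 45 - 156 + 65\right) \left(- \frac{15}{7}\right) = \left(-154\right) \left(- \frac{15}{7}\right) = 330$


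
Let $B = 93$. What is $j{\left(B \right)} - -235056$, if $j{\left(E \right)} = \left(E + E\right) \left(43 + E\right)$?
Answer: $260352$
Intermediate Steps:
$j{\left(E \right)} = 2 E \left(43 + E\right)$
$j{\left(B \right)} - -235056 = 2 \cdot 93 \left(43 + 93\right) - -235056 = 2 \cdot 93 \cdot 136 + 235056 = 25296 + 235056 = 260352$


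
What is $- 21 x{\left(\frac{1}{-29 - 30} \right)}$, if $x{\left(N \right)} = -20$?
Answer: $420$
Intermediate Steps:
$- 21 x{\left(\frac{1}{-29 - 30} \right)} = \left(-21\right) \left(-20\right) = 420$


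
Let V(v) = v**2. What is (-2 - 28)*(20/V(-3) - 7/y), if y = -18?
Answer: -235/3 ≈ -78.333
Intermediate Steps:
(-2 - 28)*(20/V(-3) - 7/y) = (-2 - 28)*(20/((-3)**2) - 7/(-18)) = -30*(20/9 - 7*(-1/18)) = -30*(20*(1/9) + 7/18) = -30*(20/9 + 7/18) = -30*47/18 = -235/3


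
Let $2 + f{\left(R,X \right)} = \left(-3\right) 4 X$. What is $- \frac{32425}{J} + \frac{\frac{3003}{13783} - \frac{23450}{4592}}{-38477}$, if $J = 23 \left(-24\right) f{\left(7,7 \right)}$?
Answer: $- \frac{9154555890953}{13405271676816} \approx -0.68291$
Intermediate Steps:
$f{\left(R,X \right)} = -2 - 12 X$ ($f{\left(R,X \right)} = -2 + \left(-3\right) 4 X = -2 - 12 X$)
$J = 47472$ ($J = 23 \left(-24\right) \left(-2 - 84\right) = - 552 \left(-2 - 84\right) = \left(-552\right) \left(-86\right) = 47472$)
$- \frac{32425}{J} + \frac{\frac{3003}{13783} - \frac{23450}{4592}}{-38477} = - \frac{32425}{47472} + \frac{\frac{3003}{13783} - \frac{23450}{4592}}{-38477} = \left(-32425\right) \frac{1}{47472} + \left(3003 \cdot \frac{1}{13783} - \frac{1675}{328}\right) \left(- \frac{1}{38477}\right) = - \frac{32425}{47472} + \left(\frac{39}{179} - \frac{1675}{328}\right) \left(- \frac{1}{38477}\right) = - \frac{32425}{47472} - - \frac{287033}{2259061624} = - \frac{32425}{47472} + \frac{287033}{2259061624} = - \frac{9154555890953}{13405271676816}$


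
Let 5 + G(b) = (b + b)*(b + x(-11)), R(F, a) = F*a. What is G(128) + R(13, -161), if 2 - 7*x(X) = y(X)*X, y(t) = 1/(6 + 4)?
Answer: 1077418/35 ≈ 30783.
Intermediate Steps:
y(t) = 1/10
x(X) = 2/7 - X/70
G(b) = -5 + 2*b*(31/70 + b) (G(b) = -5 + (b + b)*(b + (2/7 - 1/70*(-11))) = -5 + (2*b)*(b + (2/7 + 11/70)) = -5 + (2*b)*(b + 31/70) = -5 + (2*b)*(31/70 + b) = -5 + 2*b*(31/70 + b))
G(128) + R(13, -161) = (-5 + 2*128**2 + (31/35)*128) + 13*(-161) = (-5 + 2*16384 + 3968/35) - 2093 = (-5 + 32768 + 3968/35) - 2093 = 1150673/35 - 2093 = 1077418/35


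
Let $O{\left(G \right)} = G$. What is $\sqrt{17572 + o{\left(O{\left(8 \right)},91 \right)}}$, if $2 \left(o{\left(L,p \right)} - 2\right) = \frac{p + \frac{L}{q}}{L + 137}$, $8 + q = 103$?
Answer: $\frac{\sqrt{533557933006}}{5510} \approx 132.57$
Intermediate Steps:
$q = 95$ ($q = -8 + 103 = 95$)
$o{\left(L,p \right)} = 2 + \frac{p + \frac{L}{95}}{2 \left(137 + L\right)}$ ($o{\left(L,p \right)} = 2 + \frac{\left(p + \frac{L}{95}\right) \frac{1}{L + 137}}{2} = 2 + \frac{\left(p + L \frac{1}{95}\right) \frac{1}{137 + L}}{2} = 2 + \frac{\left(p + \frac{L}{95}\right) \frac{1}{137 + L}}{2} = 2 + \frac{\frac{1}{137 + L} \left(p + \frac{L}{95}\right)}{2} = 2 + \frac{p + \frac{L}{95}}{2 \left(137 + L\right)}$)
$\sqrt{17572 + o{\left(O{\left(8 \right)},91 \right)}} = \sqrt{17572 + \frac{52060 + 95 \cdot 91 + 381 \cdot 8}{190 \left(137 + 8\right)}} = \sqrt{17572 + \frac{52060 + 8645 + 3048}{190 \cdot 145}} = \sqrt{17572 + \frac{1}{190} \cdot \frac{1}{145} \cdot 63753} = \sqrt{17572 + \frac{63753}{27550}} = \sqrt{\frac{484172353}{27550}} = \frac{\sqrt{533557933006}}{5510}$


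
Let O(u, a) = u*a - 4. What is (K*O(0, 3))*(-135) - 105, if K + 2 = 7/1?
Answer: 2595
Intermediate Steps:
K = 5 (K = -2 + 7/1 = -2 + 7*1 = -2 + 7 = 5)
O(u, a) = -4 + a*u (O(u, a) = a*u - 4 = -4 + a*u)
(K*O(0, 3))*(-135) - 105 = (5*(-4 + 3*0))*(-135) - 105 = (5*(-4 + 0))*(-135) - 105 = (5*(-4))*(-135) - 105 = -20*(-135) - 105 = 2700 - 105 = 2595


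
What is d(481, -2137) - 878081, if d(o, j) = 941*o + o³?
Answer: 110859181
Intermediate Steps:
d(o, j) = o³ + 941*o
d(481, -2137) - 878081 = 481*(941 + 481²) - 878081 = 481*(941 + 231361) - 878081 = 481*232302 - 878081 = 111737262 - 878081 = 110859181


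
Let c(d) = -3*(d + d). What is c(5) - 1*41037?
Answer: -41067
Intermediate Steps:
c(d) = -6*d
c(5) - 1*41037 = -6*5 - 1*41037 = -30 - 41037 = -41067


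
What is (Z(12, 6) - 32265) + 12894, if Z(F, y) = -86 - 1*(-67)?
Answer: -19390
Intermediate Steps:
Z(F, y) = -19 (Z(F, y) = -86 + 67 = -19)
(Z(12, 6) - 32265) + 12894 = (-19 - 32265) + 12894 = -32284 + 12894 = -19390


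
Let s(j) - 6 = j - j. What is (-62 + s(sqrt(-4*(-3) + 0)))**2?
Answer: 3136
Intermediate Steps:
s(j) = 6 (s(j) = 6 + (j - j) = 6 + 0 = 6)
(-62 + s(sqrt(-4*(-3) + 0)))**2 = (-62 + 6)**2 = (-56)**2 = 3136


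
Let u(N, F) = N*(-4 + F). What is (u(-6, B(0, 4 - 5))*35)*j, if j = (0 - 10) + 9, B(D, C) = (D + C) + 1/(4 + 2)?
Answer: -1015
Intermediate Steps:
B(D, C) = ⅙ + C + D (B(D, C) = (C + D) + 1/6 = (C + D) + ⅙ = ⅙ + C + D)
j = -1 (j = -10 + 9 = -1)
(u(-6, B(0, 4 - 5))*35)*j = (-6*(-4 + (⅙ + (4 - 5) + 0))*35)*(-1) = (-6*(-4 + (⅙ - 1 + 0))*35)*(-1) = (-6*(-4 - ⅚)*35)*(-1) = (-6*(-29/6)*35)*(-1) = (29*35)*(-1) = 1015*(-1) = -1015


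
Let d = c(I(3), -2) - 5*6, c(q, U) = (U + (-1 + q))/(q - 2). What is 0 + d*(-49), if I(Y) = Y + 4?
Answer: 7154/5 ≈ 1430.8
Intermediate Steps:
I(Y) = 4 + Y
c(q, U) = (-1 + U + q)/(-2 + q)
d = -146/5 (d = (-1 - 2 + (4 + 3))/(-2 + (4 + 3)) - 5*6 = (-1 - 2 + 7)/(-2 + 7) - 30 = 4/5 - 30 = (⅕)*4 - 30 = ⅘ - 30 = -146/5 ≈ -29.200)
0 + d*(-49) = 0 - 146/5*(-49) = 0 + 7154/5 = 7154/5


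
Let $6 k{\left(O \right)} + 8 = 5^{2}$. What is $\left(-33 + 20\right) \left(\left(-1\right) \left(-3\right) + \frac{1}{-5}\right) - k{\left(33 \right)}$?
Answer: $- \frac{1177}{30} \approx -39.233$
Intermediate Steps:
$k{\left(O \right)} = \frac{17}{6}$ ($k{\left(O \right)} = - \frac{4}{3} + \frac{5^{2}}{6} = - \frac{4}{3} + \frac{1}{6} \cdot 25 = - \frac{4}{3} + \frac{25}{6} = \frac{17}{6}$)
$\left(-33 + 20\right) \left(\left(-1\right) \left(-3\right) + \frac{1}{-5}\right) - k{\left(33 \right)} = \left(-33 + 20\right) \left(\left(-1\right) \left(-3\right) + \frac{1}{-5}\right) - \frac{17}{6} = - 13 \left(3 - \frac{1}{5}\right) - \frac{17}{6} = \left(-13\right) \frac{14}{5} - \frac{17}{6} = - \frac{182}{5} - \frac{17}{6} = - \frac{1177}{30}$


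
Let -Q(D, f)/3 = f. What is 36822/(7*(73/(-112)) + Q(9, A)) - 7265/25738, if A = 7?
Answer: -15166565561/10526842 ≈ -1440.8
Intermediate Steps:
Q(D, f) = -3*f
36822/(7*(73/(-112)) + Q(9, A)) - 7265/25738 = 36822/(7*(73/(-112)) - 3*7) - 7265/25738 = 36822/(7*(73*(-1/112)) - 21) - 7265*1/25738 = 36822/(7*(-73/112) - 21) - 7265/25738 = 36822/(-73/16 - 21) - 7265/25738 = 36822/(-409/16) - 7265/25738 = 36822*(-16/409) - 7265/25738 = -589152/409 - 7265/25738 = -15166565561/10526842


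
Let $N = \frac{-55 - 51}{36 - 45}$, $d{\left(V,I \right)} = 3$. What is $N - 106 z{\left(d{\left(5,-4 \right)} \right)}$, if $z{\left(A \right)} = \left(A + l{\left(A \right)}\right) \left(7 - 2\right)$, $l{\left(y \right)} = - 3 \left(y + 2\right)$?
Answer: $\frac{57346}{9} \approx 6371.8$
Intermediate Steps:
$l{\left(y \right)} = -6 - 3 y$ ($l{\left(y \right)} = - 3 \left(2 + y\right) = -6 - 3 y$)
$z{\left(A \right)} = -30 - 10 A$ ($z{\left(A \right)} = \left(A - \left(6 + 3 A\right)\right) \left(7 - 2\right) = \left(-6 - 2 A\right) 5 = -30 - 10 A$)
$N = \frac{106}{9}$ ($N = - \frac{106}{-9} = \left(-106\right) \left(- \frac{1}{9}\right) = \frac{106}{9} \approx 11.778$)
$N - 106 z{\left(d{\left(5,-4 \right)} \right)} = \frac{106}{9} - 106 \left(-30 - 30\right) = \frac{106}{9} - -6360 = \frac{106}{9} + 6360 = \frac{57346}{9}$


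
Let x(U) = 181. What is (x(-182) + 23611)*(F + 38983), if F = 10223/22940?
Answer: 5319178885364/5735 ≈ 9.2749e+8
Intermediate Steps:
F = 10223/22940 (F = 10223*(1/22940) = 10223/22940 ≈ 0.44564)
(x(-182) + 23611)*(F + 38983) = (181 + 23611)*(10223/22940 + 38983) = 23792*(894280243/22940) = 5319178885364/5735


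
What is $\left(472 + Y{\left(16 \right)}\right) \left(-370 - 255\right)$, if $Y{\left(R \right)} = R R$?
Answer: $-455000$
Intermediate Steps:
$Y{\left(R \right)} = R^{2}$
$\left(472 + Y{\left(16 \right)}\right) \left(-370 - 255\right) = \left(472 + 16^{2}\right) \left(-370 - 255\right) = \left(472 + 256\right) \left(-625\right) = 728 \left(-625\right) = -455000$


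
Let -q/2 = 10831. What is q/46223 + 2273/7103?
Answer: -48800307/328321969 ≈ -0.14864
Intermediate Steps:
q = -21662 (q = -2*10831 = -21662)
q/46223 + 2273/7103 = -21662/46223 + 2273/7103 = -48800307/328321969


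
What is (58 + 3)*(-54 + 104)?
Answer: 3050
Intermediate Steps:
(58 + 3)*(-54 + 104) = 61*50 = 3050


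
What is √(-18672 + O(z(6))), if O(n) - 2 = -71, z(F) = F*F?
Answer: I*√18741 ≈ 136.9*I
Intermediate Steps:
z(F) = F²
O(n) = -69 (O(n) = 2 - 71 = -69)
√(-18672 + O(z(6))) = √(-18672 - 69) = √(-18741) = I*√18741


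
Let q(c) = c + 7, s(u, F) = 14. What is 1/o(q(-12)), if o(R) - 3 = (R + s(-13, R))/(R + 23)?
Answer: 2/7 ≈ 0.28571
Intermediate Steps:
q(c) = 7 + c
o(R) = 3 + (14 + R)/(23 + R) (o(R) = 3 + (R + 14)/(R + 23) = 3 + (14 + R)/(23 + R))
1/o(q(-12)) = 1/((83 + 4*(7 - 12))/(23 + (7 - 12))) = 1/((83 + 4*(-5))/(23 - 5)) = 1/((83 - 20)/18) = 1/((1/18)*63) = 1/(7/2) = 2/7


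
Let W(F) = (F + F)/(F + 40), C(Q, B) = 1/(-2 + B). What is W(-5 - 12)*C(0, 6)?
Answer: -17/46 ≈ -0.36957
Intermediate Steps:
W(F) = 2*F/(40 + F) (W(F) = (2*F)/(40 + F) = 2*F/(40 + F))
W(-5 - 12)*C(0, 6) = (2*(-5 - 12)/(40 + (-5 - 12)))/(-2 + 6) = (2*(-17)/(40 - 17))/4 = (2*(-17)/23)*(¼) = (2*(-17)*(1/23))*(¼) = -34/23*¼ = -17/46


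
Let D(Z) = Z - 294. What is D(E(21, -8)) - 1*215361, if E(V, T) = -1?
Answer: -215656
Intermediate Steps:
D(Z) = -294 + Z
D(E(21, -8)) - 1*215361 = (-294 - 1) - 1*215361 = -295 - 215361 = -215656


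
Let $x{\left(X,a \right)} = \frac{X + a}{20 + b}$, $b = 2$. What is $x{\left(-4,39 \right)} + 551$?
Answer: $\frac{12157}{22} \approx 552.59$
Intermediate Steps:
$x{\left(X,a \right)} = \frac{X}{22} + \frac{a}{22}$ ($x{\left(X,a \right)} = \frac{X + a}{20 + 2} = \frac{X + a}{22} = \left(X + a\right) \frac{1}{22} = \frac{X}{22} + \frac{a}{22}$)
$x{\left(-4,39 \right)} + 551 = \left(\frac{1}{22} \left(-4\right) + \frac{1}{22} \cdot 39\right) + 551 = \left(- \frac{2}{11} + \frac{39}{22}\right) + 551 = \frac{35}{22} + 551 = \frac{12157}{22}$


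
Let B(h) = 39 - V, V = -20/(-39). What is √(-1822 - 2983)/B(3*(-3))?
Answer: 1209*I*√5/1501 ≈ 1.8011*I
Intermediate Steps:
V = 20/39 (V = -20*(-1/39) = 20/39 ≈ 0.51282)
B(h) = 1501/39 (B(h) = 39 - 1*20/39 = 39 - 20/39 = 1501/39)
√(-1822 - 2983)/B(3*(-3)) = √(-1822 - 2983)/(1501/39) = √(-4805)*(39/1501) = (31*I*√5)*(39/1501) = 1209*I*√5/1501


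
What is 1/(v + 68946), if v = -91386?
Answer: -1/22440 ≈ -4.4563e-5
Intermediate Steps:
1/(v + 68946) = 1/(-91386 + 68946) = 1/(-22440) = -1/22440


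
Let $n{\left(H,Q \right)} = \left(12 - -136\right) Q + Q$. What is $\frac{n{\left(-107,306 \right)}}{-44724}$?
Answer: $- \frac{7599}{7454} \approx -1.0195$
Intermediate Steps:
$n{\left(H,Q \right)} = 149 Q$ ($n{\left(H,Q \right)} = \left(12 + 136\right) Q + Q = 148 Q + Q = 149 Q$)
$\frac{n{\left(-107,306 \right)}}{-44724} = \frac{149 \cdot 306}{-44724} = 45594 \left(- \frac{1}{44724}\right) = - \frac{7599}{7454}$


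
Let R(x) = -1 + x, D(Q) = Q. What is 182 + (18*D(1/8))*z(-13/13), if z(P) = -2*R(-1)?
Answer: 191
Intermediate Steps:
z(P) = 4 (z(P) = -2*(-1 - 1) = -2*(-2) = 4)
182 + (18*D(1/8))*z(-13/13) = 182 + (18/8)*4 = 182 + (18*(⅛))*4 = 182 + (9/4)*4 = 182 + 9 = 191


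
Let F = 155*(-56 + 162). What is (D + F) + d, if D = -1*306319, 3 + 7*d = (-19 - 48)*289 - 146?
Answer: -2048735/7 ≈ -2.9268e+5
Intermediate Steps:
d = -19512/7 (d = -3/7 + ((-19 - 48)*289 - 146)/7 = -3/7 + (-67*289 - 146)/7 = -3/7 + (-19363 - 146)/7 = -3/7 + (⅐)*(-19509) = -3/7 - 2787 = -19512/7 ≈ -2787.4)
D = -306319
F = 16430 (F = 155*106 = 16430)
(D + F) + d = (-306319 + 16430) - 19512/7 = -289889 - 19512/7 = -2048735/7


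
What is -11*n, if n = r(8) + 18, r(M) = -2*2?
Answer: -154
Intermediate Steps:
r(M) = -4
n = 14 (n = -4 + 18 = 14)
-11*n = -11*14 = -154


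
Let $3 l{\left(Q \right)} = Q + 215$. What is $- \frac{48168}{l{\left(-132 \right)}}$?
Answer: $- \frac{144504}{83} \approx -1741.0$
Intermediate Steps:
$l{\left(Q \right)} = \frac{215}{3} + \frac{Q}{3}$ ($l{\left(Q \right)} = \frac{Q + 215}{3} = \frac{215 + Q}{3} = \frac{215}{3} + \frac{Q}{3}$)
$- \frac{48168}{l{\left(-132 \right)}} = - \frac{48168}{\frac{215}{3} + \frac{1}{3} \left(-132\right)} = - \frac{48168}{\frac{215}{3} - 44} = - \frac{48168}{\frac{83}{3}} = \left(-48168\right) \frac{3}{83} = - \frac{144504}{83}$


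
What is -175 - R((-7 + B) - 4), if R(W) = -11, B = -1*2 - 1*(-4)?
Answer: -164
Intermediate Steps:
B = 2 (B = -2 + 4 = 2)
-175 - R((-7 + B) - 4) = -175 - 1*(-11) = -175 + 11 = -164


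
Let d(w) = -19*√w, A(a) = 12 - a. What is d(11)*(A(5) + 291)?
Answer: -5662*√11 ≈ -18779.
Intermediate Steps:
d(11)*(A(5) + 291) = (-19*√11)*((12 - 1*5) + 291) = (-19*√11)*((12 - 5) + 291) = (-19*√11)*(7 + 291) = -19*√11*298 = -5662*√11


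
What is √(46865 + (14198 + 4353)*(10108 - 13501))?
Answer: I*√62896678 ≈ 7930.7*I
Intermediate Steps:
√(46865 + (14198 + 4353)*(10108 - 13501)) = √(46865 + 18551*(-3393)) = √(46865 - 62943543) = √(-62896678) = I*√62896678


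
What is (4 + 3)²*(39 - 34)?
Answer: 245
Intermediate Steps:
(4 + 3)²*(39 - 34) = 7²*5 = 49*5 = 245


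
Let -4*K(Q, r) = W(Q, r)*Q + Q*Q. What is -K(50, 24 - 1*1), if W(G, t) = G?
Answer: 1250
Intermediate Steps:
K(Q, r) = -Q**2/2 (K(Q, r) = -(Q*Q + Q*Q)/4 = -(Q**2 + Q**2)/4 = -Q**2/2)
-K(50, 24 - 1*1) = -(-1)*50**2/2 = -(-1)*2500/2 = -1*(-1250) = 1250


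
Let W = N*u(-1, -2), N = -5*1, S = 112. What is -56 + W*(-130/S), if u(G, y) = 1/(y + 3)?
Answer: -2811/56 ≈ -50.196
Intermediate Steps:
u(G, y) = 1/(3 + y)
N = -5
W = -5 (W = -5/(3 - 2) = -5/1 = -5*1 = -5)
-56 + W*(-130/S) = -56 - (-650)/112 = -56 - 5*(-65/56) = -56 + 325/56 = -2811/56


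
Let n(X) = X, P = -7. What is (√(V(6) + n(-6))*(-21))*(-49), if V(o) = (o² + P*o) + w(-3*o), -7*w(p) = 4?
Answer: 294*I*√154 ≈ 3648.4*I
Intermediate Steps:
w(p) = -4/7 (w(p) = -⅐*4 = -4/7)
V(o) = -4/7 + o² - 7*o (V(o) = (o² - 7*o) - 4/7 = -4/7 + o² - 7*o)
(√(V(6) + n(-6))*(-21))*(-49) = (√((-4/7 + 6² - 7*6) - 6)*(-21))*(-49) = (√((-4/7 + 36 - 42) - 6)*(-21))*(-49) = (√(-46/7 - 6)*(-21))*(-49) = (√(-88/7)*(-21))*(-49) = ((2*I*√154/7)*(-21))*(-49) = -6*I*√154*(-49) = 294*I*√154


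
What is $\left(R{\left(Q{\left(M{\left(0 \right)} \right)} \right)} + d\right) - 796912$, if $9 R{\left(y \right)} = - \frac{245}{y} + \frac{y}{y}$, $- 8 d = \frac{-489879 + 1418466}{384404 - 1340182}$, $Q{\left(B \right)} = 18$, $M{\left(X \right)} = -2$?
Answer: $- \frac{493563573114205}{619344144} \approx -7.9691 \cdot 10^{5}$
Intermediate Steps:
$d = \frac{928587}{7646224}$ ($d = - \frac{\left(-489879 + 1418466\right) \frac{1}{384404 - 1340182}}{8} = - \frac{928587 \frac{1}{-955778}}{8} = - \frac{928587 \left(- \frac{1}{955778}\right)}{8} = \left(- \frac{1}{8}\right) \left(- \frac{928587}{955778}\right) = \frac{928587}{7646224} \approx 0.12144$)
$R{\left(y \right)} = \frac{1}{9} - \frac{245}{9 y}$ ($R{\left(y \right)} = \frac{- \frac{245}{y} + \frac{y}{y}}{9} = \frac{- \frac{245}{y} + 1}{9} = \frac{1 - \frac{245}{y}}{9} = \frac{1}{9} - \frac{245}{9 y}$)
$\left(R{\left(Q{\left(M{\left(0 \right)} \right)} \right)} + d\right) - 796912 = \left(\frac{-245 + 18}{9 \cdot 18} + \frac{928587}{7646224}\right) - 796912 = \left(\frac{1}{9} \cdot \frac{1}{18} \left(-227\right) + \frac{928587}{7646224}\right) - 796912 = \left(- \frac{227}{162} + \frac{928587}{7646224}\right) - 796912 = - \frac{792630877}{619344144} - 796912 = - \frac{493563573114205}{619344144}$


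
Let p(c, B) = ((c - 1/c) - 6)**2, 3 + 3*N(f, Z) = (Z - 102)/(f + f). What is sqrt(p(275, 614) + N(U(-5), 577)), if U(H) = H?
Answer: sqrt(196951667586)/1650 ≈ 268.96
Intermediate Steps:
N(f, Z) = -1 + (-102 + Z)/(6*f) (N(f, Z) = -1 + ((Z - 102)/(f + f))/3 = -1 + ((-102 + Z)/((2*f)))/3 = -1 + ((-102 + Z)*(1/(2*f)))/3 = -1 + ((-102 + Z)/(2*f))/3 = -1 + (-102 + Z)/(6*f))
p(c, B) = (-6 + c - 1/c)**2
sqrt(p(275, 614) + N(U(-5), 577)) = sqrt((1 - 1*275**2 + 6*275)**2/275**2 + (-17 - 1*(-5) + (1/6)*577)/(-5)) = sqrt((1 - 1*75625 + 1650)**2/75625 - (-17 + 5 + 577/6)/5) = sqrt((1 - 75625 + 1650)**2/75625 - 1/5*505/6) = sqrt((1/75625)*(-73974)**2 - 101/6) = sqrt((1/75625)*5472152676 - 101/6) = sqrt(5472152676/75625 - 101/6) = sqrt(32825277931/453750) = sqrt(196951667586)/1650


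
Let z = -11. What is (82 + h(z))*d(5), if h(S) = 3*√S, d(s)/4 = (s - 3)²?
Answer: 1312 + 48*I*√11 ≈ 1312.0 + 159.2*I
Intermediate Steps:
d(s) = 4*(-3 + s)² (d(s) = 4*(s - 3)² = 4*(-3 + s)²)
(82 + h(z))*d(5) = (82 + 3*√(-11))*(4*(-3 + 5)²) = (82 + 3*(I*√11))*(4*2²) = (82 + 3*I*√11)*(4*4) = (82 + 3*I*√11)*16 = 1312 + 48*I*√11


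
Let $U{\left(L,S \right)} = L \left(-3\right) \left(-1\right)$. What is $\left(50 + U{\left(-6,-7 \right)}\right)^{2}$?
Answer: $1024$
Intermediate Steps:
$U{\left(L,S \right)} = 3 L$ ($U{\left(L,S \right)} = - 3 L \left(-1\right) = 3 L$)
$\left(50 + U{\left(-6,-7 \right)}\right)^{2} = \left(50 + 3 \left(-6\right)\right)^{2} = \left(50 - 18\right)^{2} = 32^{2} = 1024$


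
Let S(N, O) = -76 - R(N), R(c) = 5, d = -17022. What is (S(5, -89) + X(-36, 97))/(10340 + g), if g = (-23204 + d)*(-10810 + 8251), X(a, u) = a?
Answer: -117/102948674 ≈ -1.1365e-6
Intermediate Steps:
S(N, O) = -81 (S(N, O) = -76 - 1*5 = -76 - 5 = -81)
g = 102938334 (g = (-23204 - 17022)*(-10810 + 8251) = -40226*(-2559) = 102938334)
(S(5, -89) + X(-36, 97))/(10340 + g) = (-81 - 36)/(10340 + 102938334) = -117/102948674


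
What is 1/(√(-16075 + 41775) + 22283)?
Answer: 22283/496506389 - 10*√257/496506389 ≈ 4.4557e-5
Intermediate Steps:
1/(√(-16075 + 41775) + 22283) = 1/(√25700 + 22283) = 1/(10*√257 + 22283) = 1/(22283 + 10*√257)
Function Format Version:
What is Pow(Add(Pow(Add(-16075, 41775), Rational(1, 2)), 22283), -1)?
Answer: Add(Rational(22283, 496506389), Mul(Rational(-10, 496506389), Pow(257, Rational(1, 2)))) ≈ 4.4557e-5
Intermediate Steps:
Pow(Add(Pow(Add(-16075, 41775), Rational(1, 2)), 22283), -1) = Pow(Add(Pow(25700, Rational(1, 2)), 22283), -1) = Pow(Add(Mul(10, Pow(257, Rational(1, 2))), 22283), -1) = Pow(Add(22283, Mul(10, Pow(257, Rational(1, 2)))), -1)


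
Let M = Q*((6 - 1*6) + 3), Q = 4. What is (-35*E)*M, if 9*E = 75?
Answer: -3500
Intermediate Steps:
M = 12 (M = 4*((6 - 1*6) + 3) = 4*((6 - 6) + 3) = 4*(0 + 3) = 4*3 = 12)
E = 25/3 (E = (⅑)*75 = 25/3 ≈ 8.3333)
(-35*E)*M = -35*25/3*12 = -875/3*12 = -3500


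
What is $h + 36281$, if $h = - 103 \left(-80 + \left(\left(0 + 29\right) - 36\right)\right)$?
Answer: $45242$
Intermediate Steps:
$h = 8961$ ($h = - 103 \left(-80 + \left(29 - 36\right)\right) = - 103 \left(-80 - 7\right) = \left(-103\right) \left(-87\right) = 8961$)
$h + 36281 = 8961 + 36281 = 45242$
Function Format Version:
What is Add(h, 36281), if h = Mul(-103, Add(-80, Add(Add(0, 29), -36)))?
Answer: 45242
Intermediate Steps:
h = 8961 (h = Mul(-103, Add(-80, Add(29, -36))) = Mul(-103, Add(-80, -7)) = Mul(-103, -87) = 8961)
Add(h, 36281) = Add(8961, 36281) = 45242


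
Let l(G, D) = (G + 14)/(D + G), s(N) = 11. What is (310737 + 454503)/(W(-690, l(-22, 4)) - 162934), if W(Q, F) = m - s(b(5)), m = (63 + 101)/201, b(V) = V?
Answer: -153813240/32751781 ≈ -4.6963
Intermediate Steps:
l(G, D) = (14 + G)/(D + G)
m = 164/201 (m = 164*(1/201) = 164/201 ≈ 0.81592)
W(Q, F) = -2047/201 (W(Q, F) = 164/201 - 1*11 = 164/201 - 11 = -2047/201)
(310737 + 454503)/(W(-690, l(-22, 4)) - 162934) = (310737 + 454503)/(-2047/201 - 162934) = 765240/(-32751781/201) = 765240*(-201/32751781) = -153813240/32751781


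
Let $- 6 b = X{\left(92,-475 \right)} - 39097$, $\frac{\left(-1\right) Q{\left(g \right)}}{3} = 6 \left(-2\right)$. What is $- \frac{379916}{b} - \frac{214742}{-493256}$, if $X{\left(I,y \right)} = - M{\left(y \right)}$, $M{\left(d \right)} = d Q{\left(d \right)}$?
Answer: $- \frac{559825699601}{5425076116} \approx -103.19$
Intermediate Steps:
$Q{\left(g \right)} = 36$ ($Q{\left(g \right)} = - 3 \cdot 6 \left(-2\right) = \left(-3\right) \left(-12\right) = 36$)
$M{\left(d \right)} = 36 d$ ($M{\left(d \right)} = d 36 = 36 d$)
$X{\left(I,y \right)} = - 36 y$
$b = \frac{21997}{6}$ ($b = - \frac{\left(-36\right) \left(-475\right) - 39097}{6} = - \frac{17100 - 39097}{6} = \left(- \frac{1}{6}\right) \left(-21997\right) = \frac{21997}{6} \approx 3666.2$)
$- \frac{379916}{b} - \frac{214742}{-493256} = - \frac{379916}{\frac{21997}{6}} - \frac{214742}{-493256} = \left(-379916\right) \frac{6}{21997} - - \frac{107371}{246628} = - \frac{2279496}{21997} + \frac{107371}{246628} = - \frac{559825699601}{5425076116}$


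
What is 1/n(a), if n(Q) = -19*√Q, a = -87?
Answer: I*√87/1653 ≈ 0.0056427*I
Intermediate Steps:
1/n(a) = 1/(-19*I*√87) = I*√87/1653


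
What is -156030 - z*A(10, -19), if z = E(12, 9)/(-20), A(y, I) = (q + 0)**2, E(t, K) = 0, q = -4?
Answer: -156030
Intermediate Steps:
A(y, I) = 16 (A(y, I) = (-4 + 0)**2 = (-4)**2 = 16)
z = 0 (z = 0/(-20) = 0*(-1/20) = 0)
-156030 - z*A(10, -19) = -156030 - 0*16 = -156030 - 1*0 = -156030 + 0 = -156030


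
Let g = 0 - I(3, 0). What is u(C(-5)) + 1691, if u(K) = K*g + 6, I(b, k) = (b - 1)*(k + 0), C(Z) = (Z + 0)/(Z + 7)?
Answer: 1697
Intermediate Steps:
C(Z) = Z/(7 + Z)
I(b, k) = k*(-1 + b) (I(b, k) = (-1 + b)*k = k*(-1 + b))
g = 0 (g = 0 - 0*(-1 + 3) = 0 - 0*2 = 0 - 1*0 = 0 + 0 = 0)
u(K) = 6 (u(K) = K*0 + 6 = 0 + 6 = 6)
u(C(-5)) + 1691 = 6 + 1691 = 1697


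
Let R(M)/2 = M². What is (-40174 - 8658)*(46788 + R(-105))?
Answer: -3361497216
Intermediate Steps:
R(M) = 2*M²
(-40174 - 8658)*(46788 + R(-105)) = (-40174 - 8658)*(46788 + 2*(-105)²) = -48832*(46788 + 2*11025) = -48832*(46788 + 22050) = -48832*68838 = -3361497216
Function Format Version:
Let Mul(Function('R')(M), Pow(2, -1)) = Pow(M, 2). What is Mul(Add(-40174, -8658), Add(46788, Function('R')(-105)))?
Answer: -3361497216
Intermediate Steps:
Function('R')(M) = Mul(2, Pow(M, 2))
Mul(Add(-40174, -8658), Add(46788, Function('R')(-105))) = Mul(Add(-40174, -8658), Add(46788, Mul(2, Pow(-105, 2)))) = Mul(-48832, Add(46788, Mul(2, 11025))) = Mul(-48832, Add(46788, 22050)) = Mul(-48832, 68838) = -3361497216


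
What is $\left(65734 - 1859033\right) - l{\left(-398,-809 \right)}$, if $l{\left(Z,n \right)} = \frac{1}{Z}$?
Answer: $- \frac{713733001}{398} \approx -1.7933 \cdot 10^{6}$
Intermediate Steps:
$\left(65734 - 1859033\right) - l{\left(-398,-809 \right)} = \left(65734 - 1859033\right) - \frac{1}{-398} = \left(65734 - 1859033\right) - - \frac{1}{398} = -1793299 + \frac{1}{398} = - \frac{713733001}{398}$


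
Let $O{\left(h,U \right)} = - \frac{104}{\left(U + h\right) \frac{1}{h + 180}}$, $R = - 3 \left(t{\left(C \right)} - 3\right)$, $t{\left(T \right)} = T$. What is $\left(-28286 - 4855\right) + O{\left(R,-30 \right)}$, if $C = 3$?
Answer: $-32517$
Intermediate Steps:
$R = 0$ ($R = - 3 \left(3 - 3\right) = \left(-3\right) 0 = 0$)
$O{\left(h,U \right)} = - \frac{104 \left(180 + h\right)}{U + h}$ ($O{\left(h,U \right)} = - \frac{104}{\left(U + h\right) \frac{1}{180 + h}} = - \frac{104}{\frac{1}{180 + h} \left(U + h\right)} = - 104 \frac{180 + h}{U + h} = - \frac{104 \left(180 + h\right)}{U + h}$)
$\left(-28286 - 4855\right) + O{\left(R,-30 \right)} = \left(-28286 - 4855\right) + \frac{104 \left(-180 - 0\right)}{-30 + 0} = -33141 + \frac{104 \left(-180 + 0\right)}{-30} = -33141 + 104 \left(- \frac{1}{30}\right) \left(-180\right) = -33141 + 624 = -32517$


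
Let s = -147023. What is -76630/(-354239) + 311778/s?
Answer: -99177554452/52081280497 ≈ -1.9043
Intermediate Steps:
-76630/(-354239) + 311778/s = -76630/(-354239) + 311778/(-147023) = -76630*(-1/354239) + 311778*(-1/147023) = 76630/354239 - 311778/147023 = -99177554452/52081280497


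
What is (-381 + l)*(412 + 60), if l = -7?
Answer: -183136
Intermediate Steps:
(-381 + l)*(412 + 60) = (-381 - 7)*(412 + 60) = -388*472 = -183136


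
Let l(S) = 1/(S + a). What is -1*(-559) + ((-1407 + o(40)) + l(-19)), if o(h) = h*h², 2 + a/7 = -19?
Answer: 10483231/166 ≈ 63152.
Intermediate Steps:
a = -147 (a = -14 + 7*(-19) = -14 - 133 = -147)
o(h) = h³
l(S) = 1/(-147 + S) (l(S) = 1/(S - 147) = 1/(-147 + S))
-1*(-559) + ((-1407 + o(40)) + l(-19)) = -1*(-559) + ((-1407 + 40³) + 1/(-147 - 19)) = 559 + ((-1407 + 64000) + 1/(-166)) = 559 + (62593 - 1/166) = 559 + 10390437/166 = 10483231/166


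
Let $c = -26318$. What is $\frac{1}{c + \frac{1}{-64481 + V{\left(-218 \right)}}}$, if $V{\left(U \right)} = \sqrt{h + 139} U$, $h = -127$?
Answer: $- \frac{109409954807695}{2879451192325927969} - \frac{436 \sqrt{3}}{2879451192325927969} \approx -3.7997 \cdot 10^{-5}$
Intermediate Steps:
$V{\left(U \right)} = 2 U \sqrt{3}$ ($V{\left(U \right)} = \sqrt{-127 + 139} U = \sqrt{12} U = 2 \sqrt{3} U = 2 U \sqrt{3}$)
$\frac{1}{c + \frac{1}{-64481 + V{\left(-218 \right)}}} = \frac{1}{-26318 + \frac{1}{-64481 + 2 \left(-218\right) \sqrt{3}}} = \frac{1}{-26318 + \frac{1}{-64481 - 436 \sqrt{3}}}$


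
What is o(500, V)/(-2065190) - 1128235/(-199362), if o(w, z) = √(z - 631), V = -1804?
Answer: 1128235/199362 - I*√2435/2065190 ≈ 5.6592 - 2.3894e-5*I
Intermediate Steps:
o(w, z) = √(-631 + z)
o(500, V)/(-2065190) - 1128235/(-199362) = √(-631 - 1804)/(-2065190) - 1128235/(-199362) = √(-2435)*(-1/2065190) - 1128235*(-1/199362) = (I*√2435)*(-1/2065190) + 1128235/199362 = -I*√2435/2065190 + 1128235/199362 = 1128235/199362 - I*√2435/2065190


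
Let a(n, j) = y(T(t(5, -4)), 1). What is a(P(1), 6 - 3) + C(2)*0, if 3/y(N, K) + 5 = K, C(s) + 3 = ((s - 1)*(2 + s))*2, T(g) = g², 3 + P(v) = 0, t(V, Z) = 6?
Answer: -¾ ≈ -0.75000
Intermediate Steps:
P(v) = -3 (P(v) = -3 + 0 = -3)
C(s) = -3 + 2*(-1 + s)*(2 + s) (C(s) = -3 + ((s - 1)*(2 + s))*2 = -3 + ((-1 + s)*(2 + s))*2 = -3 + 2*(-1 + s)*(2 + s))
y(N, K) = 3/(-5 + K)
a(n, j) = -¾ (a(n, j) = 3/(-5 + 1) = 3/(-4) = 3*(-¼) = -¾)
a(P(1), 6 - 3) + C(2)*0 = -¾ + (-7 + 2*2 + 2*2²)*0 = -¾ + (-7 + 4 + 2*4)*0 = -¾ + (-7 + 4 + 8)*0 = -¾ + 5*0 = -¾ + 0 = -¾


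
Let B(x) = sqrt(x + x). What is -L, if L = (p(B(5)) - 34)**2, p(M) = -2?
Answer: -1296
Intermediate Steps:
B(x) = sqrt(2)*sqrt(x) (B(x) = sqrt(2*x) = sqrt(2)*sqrt(x))
L = 1296 (L = (-2 - 34)**2 = (-36)**2 = 1296)
-L = -1*1296 = -1296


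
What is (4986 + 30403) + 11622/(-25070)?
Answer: 443595304/12535 ≈ 35389.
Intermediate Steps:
(4986 + 30403) + 11622/(-25070) = 35389 + 11622*(-1/25070) = 35389 - 5811/12535 = 443595304/12535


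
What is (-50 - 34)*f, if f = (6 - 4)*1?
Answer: -168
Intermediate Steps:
f = 2 (f = 2*1 = 2)
(-50 - 34)*f = (-50 - 34)*2 = -84*2 = -168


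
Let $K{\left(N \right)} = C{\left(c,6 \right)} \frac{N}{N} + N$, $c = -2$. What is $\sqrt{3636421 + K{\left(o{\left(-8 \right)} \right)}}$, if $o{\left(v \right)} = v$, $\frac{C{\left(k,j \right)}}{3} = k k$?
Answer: $5 \sqrt{145457} \approx 1906.9$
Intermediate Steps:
$C{\left(k,j \right)} = 3 k^{2}$ ($C{\left(k,j \right)} = 3 k k = 3 k^{2}$)
$K{\left(N \right)} = 12 + N$ ($K{\left(N \right)} = 3 \left(-2\right)^{2} \frac{N}{N} + N = 3 \cdot 4 \cdot 1 + N = 12 \cdot 1 + N = 12 + N$)
$\sqrt{3636421 + K{\left(o{\left(-8 \right)} \right)}} = \sqrt{3636421 + \left(12 - 8\right)} = \sqrt{3636421 + 4} = \sqrt{3636425} = 5 \sqrt{145457}$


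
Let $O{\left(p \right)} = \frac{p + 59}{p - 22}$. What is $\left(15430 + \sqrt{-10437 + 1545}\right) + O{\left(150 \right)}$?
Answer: $\frac{1975249}{128} + 6 i \sqrt{247} \approx 15432.0 + 94.297 i$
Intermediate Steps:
$O{\left(p \right)} = \frac{59 + p}{-22 + p}$
$\left(15430 + \sqrt{-10437 + 1545}\right) + O{\left(150 \right)} = \left(15430 + \sqrt{-10437 + 1545}\right) + \frac{59 + 150}{-22 + 150} = \left(15430 + \sqrt{-8892}\right) + \frac{1}{128} \cdot 209 = \left(15430 + 6 i \sqrt{247}\right) + \frac{1}{128} \cdot 209 = \left(15430 + 6 i \sqrt{247}\right) + \frac{209}{128} = \frac{1975249}{128} + 6 i \sqrt{247}$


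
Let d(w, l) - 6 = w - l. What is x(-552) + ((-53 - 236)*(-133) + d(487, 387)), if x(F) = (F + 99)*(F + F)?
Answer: 538655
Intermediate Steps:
d(w, l) = 6 + w - l (d(w, l) = 6 + (w - l) = 6 + w - l)
x(F) = 2*F*(99 + F) (x(F) = (99 + F)*(2*F) = 2*F*(99 + F))
x(-552) + ((-53 - 236)*(-133) + d(487, 387)) = 2*(-552)*(99 - 552) + ((-53 - 236)*(-133) + (6 + 487 - 1*387)) = 2*(-552)*(-453) + (-289*(-133) + (6 + 487 - 387)) = 500112 + (38437 + 106) = 500112 + 38543 = 538655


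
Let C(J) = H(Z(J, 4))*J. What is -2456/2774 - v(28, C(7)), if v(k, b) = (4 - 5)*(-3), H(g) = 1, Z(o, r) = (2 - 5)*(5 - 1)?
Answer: -5389/1387 ≈ -3.8854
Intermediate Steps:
Z(o, r) = -12 (Z(o, r) = -3*4 = -12)
C(J) = J (C(J) = 1*J = J)
v(k, b) = 3 (v(k, b) = -1*(-3) = 3)
-2456/2774 - v(28, C(7)) = -2456/2774 - 1*3 = -2456*1/2774 - 3 = -1228/1387 - 3 = -5389/1387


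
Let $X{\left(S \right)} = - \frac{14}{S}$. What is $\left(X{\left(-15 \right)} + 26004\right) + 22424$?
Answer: $\frac{726434}{15} \approx 48429.0$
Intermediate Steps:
$\left(X{\left(-15 \right)} + 26004\right) + 22424 = \left(- \frac{14}{-15} + 26004\right) + 22424 = \left(\left(-14\right) \left(- \frac{1}{15}\right) + 26004\right) + 22424 = \left(\frac{14}{15} + 26004\right) + 22424 = \frac{390074}{15} + 22424 = \frac{726434}{15}$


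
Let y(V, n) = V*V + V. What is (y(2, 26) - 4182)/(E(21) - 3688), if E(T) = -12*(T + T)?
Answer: 261/262 ≈ 0.99618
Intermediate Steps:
E(T) = -24*T
y(V, n) = V + V² (y(V, n) = V² + V = V + V²)
(y(2, 26) - 4182)/(E(21) - 3688) = (2*(1 + 2) - 4182)/(-24*21 - 3688) = (2*3 - 4182)/(-504 - 3688) = (6 - 4182)/(-4192) = -4176*(-1/4192) = 261/262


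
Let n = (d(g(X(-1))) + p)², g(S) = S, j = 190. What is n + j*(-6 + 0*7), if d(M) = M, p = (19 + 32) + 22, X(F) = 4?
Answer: 4789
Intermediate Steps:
p = 73 (p = 51 + 22 = 73)
n = 5929 (n = (4 + 73)² = 77² = 5929)
n + j*(-6 + 0*7) = 5929 + 190*(-6 + 0*7) = 5929 + 190*(-6 + 0) = 5929 + 190*(-6) = 5929 - 1140 = 4789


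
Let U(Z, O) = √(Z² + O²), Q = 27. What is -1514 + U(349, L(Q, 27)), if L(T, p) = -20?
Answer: -1514 + √122201 ≈ -1164.4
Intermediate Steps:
U(Z, O) = √(O² + Z²)
-1514 + U(349, L(Q, 27)) = -1514 + √((-20)² + 349²) = -1514 + √(400 + 121801) = -1514 + √122201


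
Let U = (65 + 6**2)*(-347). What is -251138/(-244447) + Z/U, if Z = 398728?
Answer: -88666229930/8567134009 ≈ -10.350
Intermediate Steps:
U = -35047 (U = (65 + 36)*(-347) = 101*(-347) = -35047)
-251138/(-244447) + Z/U = -251138/(-244447) + 398728/(-35047) = -251138*(-1/244447) + 398728*(-1/35047) = 251138/244447 - 398728/35047 = -88666229930/8567134009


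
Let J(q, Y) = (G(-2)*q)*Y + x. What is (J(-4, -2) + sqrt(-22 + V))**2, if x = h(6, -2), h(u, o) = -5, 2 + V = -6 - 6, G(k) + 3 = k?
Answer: 1989 - 540*I ≈ 1989.0 - 540.0*I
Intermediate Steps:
G(k) = -3 + k
V = -14 (V = -2 + (-6 - 6) = -2 - 12 = -14)
x = -5
J(q, Y) = -5 - 5*Y*q (J(q, Y) = ((-3 - 2)*q)*Y - 5 = (-5*q)*Y - 5 = -5*Y*q - 5 = -5 - 5*Y*q)
(J(-4, -2) + sqrt(-22 + V))**2 = ((-5 - 5*(-2)*(-4)) + sqrt(-22 - 14))**2 = ((-5 - 40) + sqrt(-36))**2 = (-45 + 6*I)**2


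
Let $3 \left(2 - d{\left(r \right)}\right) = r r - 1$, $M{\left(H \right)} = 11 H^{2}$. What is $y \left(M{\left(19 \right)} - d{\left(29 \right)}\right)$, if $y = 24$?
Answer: $101976$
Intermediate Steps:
$d{\left(r \right)} = \frac{7}{3} - \frac{r^{2}}{3}$ ($d{\left(r \right)} = 2 - \frac{r r - 1}{3} = 2 - \frac{r^{2} - 1}{3} = 2 - \frac{-1 + r^{2}}{3} = 2 - \left(- \frac{1}{3} + \frac{r^{2}}{3}\right) = \frac{7}{3} - \frac{r^{2}}{3}$)
$y \left(M{\left(19 \right)} - d{\left(29 \right)}\right) = 24 \left(11 \cdot 19^{2} - \left(\frac{7}{3} - \frac{29^{2}}{3}\right)\right) = 24 \left(11 \cdot 361 - \left(\frac{7}{3} - \frac{841}{3}\right)\right) = 24 \left(3971 - \left(\frac{7}{3} - \frac{841}{3}\right)\right) = 24 \left(3971 - -278\right) = 24 \left(3971 + 278\right) = 24 \cdot 4249 = 101976$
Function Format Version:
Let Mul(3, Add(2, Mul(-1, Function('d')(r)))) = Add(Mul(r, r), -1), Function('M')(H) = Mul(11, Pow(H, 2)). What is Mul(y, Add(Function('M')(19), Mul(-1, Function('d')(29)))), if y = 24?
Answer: 101976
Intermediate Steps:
Function('d')(r) = Add(Rational(7, 3), Mul(Rational(-1, 3), Pow(r, 2))) (Function('d')(r) = Add(2, Mul(Rational(-1, 3), Add(Mul(r, r), -1))) = Add(2, Mul(Rational(-1, 3), Add(Pow(r, 2), -1))) = Add(2, Mul(Rational(-1, 3), Add(-1, Pow(r, 2)))) = Add(2, Add(Rational(1, 3), Mul(Rational(-1, 3), Pow(r, 2)))) = Add(Rational(7, 3), Mul(Rational(-1, 3), Pow(r, 2))))
Mul(y, Add(Function('M')(19), Mul(-1, Function('d')(29)))) = Mul(24, Add(Mul(11, Pow(19, 2)), Mul(-1, Add(Rational(7, 3), Mul(Rational(-1, 3), Pow(29, 2)))))) = Mul(24, Add(Mul(11, 361), Mul(-1, Add(Rational(7, 3), Mul(Rational(-1, 3), 841))))) = Mul(24, Add(3971, Mul(-1, Add(Rational(7, 3), Rational(-841, 3))))) = Mul(24, Add(3971, Mul(-1, -278))) = Mul(24, Add(3971, 278)) = Mul(24, 4249) = 101976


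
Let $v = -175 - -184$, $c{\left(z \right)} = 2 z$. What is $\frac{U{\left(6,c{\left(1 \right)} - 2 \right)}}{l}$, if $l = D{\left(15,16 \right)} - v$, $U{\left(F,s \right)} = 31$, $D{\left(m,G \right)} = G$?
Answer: $\frac{31}{7} \approx 4.4286$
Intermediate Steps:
$v = 9$ ($v = -175 + 184 = 9$)
$l = 7$ ($l = 16 - 9 = 7$)
$\frac{U{\left(6,c{\left(1 \right)} - 2 \right)}}{l} = \frac{31}{7}$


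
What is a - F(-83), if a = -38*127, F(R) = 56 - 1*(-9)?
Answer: -4891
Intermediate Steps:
F(R) = 65 (F(R) = 56 + 9 = 65)
a = -4826
a - F(-83) = -4826 - 1*65 = -4826 - 65 = -4891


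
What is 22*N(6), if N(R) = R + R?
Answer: 264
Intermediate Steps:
N(R) = 2*R
22*N(6) = 22*(2*6) = 22*12 = 264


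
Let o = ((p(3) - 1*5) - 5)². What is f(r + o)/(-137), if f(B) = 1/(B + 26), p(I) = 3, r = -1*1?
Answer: -1/10138 ≈ -9.8639e-5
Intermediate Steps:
r = -1
o = 49 (o = ((3 - 1*5) - 5)² = ((3 - 5) - 5)² = (-2 - 5)² = (-7)² = 49)
f(B) = 1/(26 + B)
f(r + o)/(-137) = 1/((26 + (-1 + 49))*(-137)) = -1/137/(26 + 48) = -1/137/74 = (1/74)*(-1/137) = -1/10138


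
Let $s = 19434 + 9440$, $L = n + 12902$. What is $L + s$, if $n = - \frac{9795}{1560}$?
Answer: $\frac{4344051}{104} \approx 41770.0$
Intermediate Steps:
$n = - \frac{653}{104}$ ($n = \left(-9795\right) \frac{1}{1560} = - \frac{653}{104} \approx -6.2788$)
$L = \frac{1341155}{104}$ ($L = - \frac{653}{104} + 12902 = \frac{1341155}{104} \approx 12896.0$)
$s = 28874$
$L + s = \frac{1341155}{104} + 28874 = \frac{4344051}{104}$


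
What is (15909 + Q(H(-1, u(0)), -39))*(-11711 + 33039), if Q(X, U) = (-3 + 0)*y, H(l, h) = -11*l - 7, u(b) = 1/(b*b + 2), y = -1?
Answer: 339371136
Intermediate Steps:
u(b) = 1/(2 + b²) (u(b) = 1/(b² + 2) = 1/(2 + b²))
H(l, h) = -7 - 11*l
Q(X, U) = 3 (Q(X, U) = (-3 + 0)*(-1) = -3*(-1) = 3)
(15909 + Q(H(-1, u(0)), -39))*(-11711 + 33039) = (15909 + 3)*(-11711 + 33039) = 15912*21328 = 339371136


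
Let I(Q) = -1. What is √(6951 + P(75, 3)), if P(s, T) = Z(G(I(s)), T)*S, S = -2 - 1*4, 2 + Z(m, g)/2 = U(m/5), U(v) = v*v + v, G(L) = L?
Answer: √174423/5 ≈ 83.528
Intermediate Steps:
U(v) = v + v² (U(v) = v² + v = v + v²)
Z(m, g) = -4 + 2*m*(1 + m/5)/5 (Z(m, g) = -4 + 2*((m/5)*(1 + m/5)) = -4 + 2*(m*(1 + m/5)/5) = -4 + 2*m*(1 + m/5)/5)
S = -6 (S = -2 - 4 = -6)
P(s, T) = 648/25 (P(s, T) = (-4 + (2/25)*(-1)*(5 - 1))*(-6) = (-4 + (2/25)*(-1)*4)*(-6) = (-4 - 8/25)*(-6) = -108/25*(-6) = 648/25)
√(6951 + P(75, 3)) = √(6951 + 648/25) = √(174423/25) = √174423/5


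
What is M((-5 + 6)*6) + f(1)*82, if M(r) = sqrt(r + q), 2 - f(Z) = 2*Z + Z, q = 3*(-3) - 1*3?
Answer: -82 + I*sqrt(6) ≈ -82.0 + 2.4495*I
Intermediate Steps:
q = -12 (q = -9 - 3 = -12)
f(Z) = 2 - 3*Z (f(Z) = 2 - (2*Z + Z) = 2 - 3*Z)
M(r) = sqrt(-12 + r) (M(r) = sqrt(r - 12) = sqrt(-12 + r))
M((-5 + 6)*6) + f(1)*82 = sqrt(-12 + (-5 + 6)*6) + (2 - 3*1)*82 = sqrt(-12 + 1*6) + (2 - 3)*82 = sqrt(-12 + 6) - 1*82 = sqrt(-6) - 82 = I*sqrt(6) - 82 = -82 + I*sqrt(6)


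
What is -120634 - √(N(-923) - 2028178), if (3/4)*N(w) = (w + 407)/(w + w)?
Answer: -120634 - 5*I*√69114533514/923 ≈ -1.2063e+5 - 1424.1*I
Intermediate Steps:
N(w) = 2*(407 + w)/(3*w) (N(w) = 4*((w + 407)/(w + w))/3 = 4*((407 + w)/((2*w)))/3 = 4*((407 + w)*(1/(2*w)))/3 = 4*((407 + w)/(2*w))/3 = 2*(407 + w)/(3*w))
-120634 - √(N(-923) - 2028178) = -120634 - √((⅔)*(407 - 923)/(-923) - 2028178) = -120634 - √((⅔)*(-1/923)*(-516) - 2028178) = -120634 - √(344/923 - 2028178) = -120634 - √(-1872007950/923) = -120634 - 5*I*√69114533514/923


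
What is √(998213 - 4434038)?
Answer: 5*I*√137433 ≈ 1853.6*I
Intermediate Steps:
√(998213 - 4434038) = √(-3435825) = 5*I*√137433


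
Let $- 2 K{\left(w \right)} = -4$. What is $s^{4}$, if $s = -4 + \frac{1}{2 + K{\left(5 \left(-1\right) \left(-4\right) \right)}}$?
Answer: $\frac{50625}{256} \approx 197.75$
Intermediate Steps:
$K{\left(w \right)} = 2$ ($K{\left(w \right)} = \left(- \frac{1}{2}\right) \left(-4\right) = 2$)
$s = - \frac{15}{4}$ ($s = -4 + \frac{1}{2 + 2} = -4 + \frac{1}{4} = - \frac{15}{4} \approx -3.75$)
$s^{4} = \left(- \frac{15}{4}\right)^{4} = \frac{50625}{256}$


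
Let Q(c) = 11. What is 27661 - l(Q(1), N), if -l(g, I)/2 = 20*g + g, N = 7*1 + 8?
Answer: 28123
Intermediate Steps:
N = 15 (N = 7 + 8 = 15)
l(g, I) = -42*g (l(g, I) = -2*(20*g + g) = -42*g)
27661 - l(Q(1), N) = 27661 - (-42)*11 = 27661 - 1*(-462) = 27661 + 462 = 28123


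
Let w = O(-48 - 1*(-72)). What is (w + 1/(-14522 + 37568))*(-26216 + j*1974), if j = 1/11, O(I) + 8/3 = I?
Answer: -23468209483/42251 ≈ -5.5545e+5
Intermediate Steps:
O(I) = -8/3 + I
j = 1/11 ≈ 0.090909
w = 64/3 (w = -8/3 + (-48 - 1*(-72)) = -8/3 + (-48 + 72) = -8/3 + 24 = 64/3 ≈ 21.333)
(w + 1/(-14522 + 37568))*(-26216 + j*1974) = (64/3 + 1/(-14522 + 37568))*(-26216 + (1/11)*1974) = (64/3 + 1/23046)*(-26216 + 1974/11) = (64/3 + 1/23046)*(-286402/11) = (163883/7682)*(-286402/11) = -23468209483/42251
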